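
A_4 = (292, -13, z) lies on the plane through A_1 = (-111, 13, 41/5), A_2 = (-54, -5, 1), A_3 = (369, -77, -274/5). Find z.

Coplanarity requires A_1A_2 · (A_1A_3 × A_1A_4) = 0.
A_1A_2 = (57, -18, -36/5), A_1A_3 = (480, -90, -63); the triple product is linear in z with coefficient 3510 and constant term 163566.
Setting it to zero: z = -233/5.

-233/5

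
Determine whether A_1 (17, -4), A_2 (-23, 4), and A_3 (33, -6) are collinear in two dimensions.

A_1A_2 = (-40, 8), A_1A_3 = (16, -2).
Twice the signed area of △A_1A_2A_3 is (-40)(-2) − (8)(16) = -48.
The area is nonzero, so the three points are not collinear.

No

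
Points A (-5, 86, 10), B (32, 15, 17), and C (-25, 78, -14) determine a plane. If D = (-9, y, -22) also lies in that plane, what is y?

22

Coplanarity requires AB · (AC × AD) = 0.
AB = (37, -71, 7), AC = (-20, -8, -24); the triple product is linear in y with coefficient 748 and constant term -16456.
Setting it to zero: y = 22.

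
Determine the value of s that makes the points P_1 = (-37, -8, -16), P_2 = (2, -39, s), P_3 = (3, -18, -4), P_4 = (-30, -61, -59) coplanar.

-23

Normal to plane P_1P_3P_4: n = (1066, 1804, -2050); plane equation n·P = -21074.
Requiring n·P_2 = -21074: (-2050)s + (-68224) = -21074.
So s = -23.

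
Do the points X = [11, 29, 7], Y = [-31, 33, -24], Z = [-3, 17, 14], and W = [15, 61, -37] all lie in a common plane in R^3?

A normal to the plane through X, Y, Z is n = XY × XZ = (-344, 728, 560).
The plane has equation n·P = 21248. For W: n·W = 18528.
18528 ≠ 21248, so W is off the plane.

No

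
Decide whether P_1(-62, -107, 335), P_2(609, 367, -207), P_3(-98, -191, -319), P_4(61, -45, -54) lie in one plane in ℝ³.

A normal to the plane through P_1, P_2, P_3 is n = P_1P_2 × P_1P_3 = (-355524, 458346, -39300).
The plane has equation n·P = -40166034. For P_4: n·P_4 = -40190334.
-40190334 ≠ -40166034, so P_4 is off the plane.

No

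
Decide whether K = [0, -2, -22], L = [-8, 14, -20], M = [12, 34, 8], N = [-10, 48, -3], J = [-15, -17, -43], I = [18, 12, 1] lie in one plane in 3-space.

Yes

The plane through K, L, M has normal n = KL × KM = (408, 264, -480) and equation n·P = 10032.
Checking the remaining points: n·N = 10032, n·J = 10032, n·I = 10032.
All equal 10032, so all 6 points lie in one plane.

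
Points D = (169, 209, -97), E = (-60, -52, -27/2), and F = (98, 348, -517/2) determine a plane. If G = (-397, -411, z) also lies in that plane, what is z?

The plane through D, E, F has equation 30545x − 42912y − 50362z = 1078611.
Substituting G: (-50362)z + (5510467) = 1078611, so z = 88.

88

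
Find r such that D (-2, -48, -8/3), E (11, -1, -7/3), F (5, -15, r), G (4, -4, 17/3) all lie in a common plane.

1/3

The points are coplanar iff DE · (DF × DG) = 0.
Expanding, this is linear in r: (-290)r + (290/3) = 0.
So r = 1/3.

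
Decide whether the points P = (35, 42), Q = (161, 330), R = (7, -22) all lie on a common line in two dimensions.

PQ = (126, 288), PR = (-28, -64).
Twice the signed area of △PQR is (126)(-64) − (288)(-28) = 0.
The triangle is degenerate (zero area), so the points are collinear.

Yes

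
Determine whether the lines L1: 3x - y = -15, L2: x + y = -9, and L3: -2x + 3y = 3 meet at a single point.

Yes

Intersecting L1 and L2: solving the 2×2 system gives (x, y) = (-6, -3).
Substitute into L3: (-2)(-6) + (3)(-3) = 3.
This equals 3, so (-6, -3) lies on all three lines and they are concurrent.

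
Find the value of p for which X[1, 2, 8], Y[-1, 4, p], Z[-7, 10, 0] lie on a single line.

Direction XZ = (-8, 8, -8). From the x-coordinate of Y, the parameter along the line is τ = (-1 − 1)/(-8) = 1/4.
Then p = 8 + 1/4·(-8) = 6.

6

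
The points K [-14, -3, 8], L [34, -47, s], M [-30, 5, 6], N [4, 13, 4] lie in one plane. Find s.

Normal to plane KMN: n = (0, -100, -400); plane equation n·P = -2900.
Requiring n·L = -2900: (-400)s + (4700) = -2900.
So s = 19.

19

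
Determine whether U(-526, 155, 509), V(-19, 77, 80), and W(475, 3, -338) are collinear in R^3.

UV = (507, -78, -429), UW = (1001, -152, -847).
UV × UW = (858, 0, 1014).
The cross product is nonzero, so the points do not lie on one line.

No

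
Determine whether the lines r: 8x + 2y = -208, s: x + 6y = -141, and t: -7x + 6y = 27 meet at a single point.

Yes

Intersecting r and s: solving the 2×2 system gives (x, y) = (-21, -20).
Substitute into t: (-7)(-21) + (6)(-20) = 27.
This equals 27, so (-21, -20) lies on all three lines and they are concurrent.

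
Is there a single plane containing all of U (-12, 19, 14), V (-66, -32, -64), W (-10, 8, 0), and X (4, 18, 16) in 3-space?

The four points are coplanar iff the 3×3 determinant with rows UV, UW, UX is zero.
Rows: (-54, -51, -78), (2, -11, -14), (16, -1, 2).
Expanding along the first row: (-54)(-36) − (-51)(228) + (-78)(174) = 0.
Zero determinant ⇒ coplanar.

Yes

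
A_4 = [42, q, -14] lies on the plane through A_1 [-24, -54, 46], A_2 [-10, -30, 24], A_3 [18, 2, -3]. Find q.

18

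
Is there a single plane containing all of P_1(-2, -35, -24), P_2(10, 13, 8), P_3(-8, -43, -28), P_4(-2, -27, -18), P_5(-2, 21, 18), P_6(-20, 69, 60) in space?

The plane through P_1, P_2, P_3 has normal n = P_1P_2 × P_1P_3 = (64, -144, 192) and equation n·P = 304.
Checking the remaining points: n·P_4 = 304, n·P_5 = 304, n·P_6 = 304.
All equal 304, so all 6 points lie in one plane.

Yes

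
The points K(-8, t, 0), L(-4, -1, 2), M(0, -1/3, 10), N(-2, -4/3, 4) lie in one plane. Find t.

The points are coplanar iff KL · (KM × KN) = 0.
Expanding, this is linear in t: (-8)t + (8/3) = 0.
So t = 1/3.

1/3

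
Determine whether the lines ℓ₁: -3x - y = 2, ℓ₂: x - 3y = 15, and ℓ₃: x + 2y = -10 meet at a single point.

No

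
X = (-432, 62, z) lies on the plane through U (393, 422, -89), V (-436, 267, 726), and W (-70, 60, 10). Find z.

456

Coplanarity requires UV · (UW × UX) = 0.
UV = (-829, -155, 815), UW = (-463, -362, 99); the triple product is linear in z with coefficient 228333 and constant term -104119848.
Setting it to zero: z = 456.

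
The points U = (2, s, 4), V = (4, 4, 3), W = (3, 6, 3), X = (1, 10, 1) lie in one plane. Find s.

The points are coplanar iff UV · (UW × UX) = 0.
Expanding, this is linear in s: (2)s + (-16) = 0.
So s = 8.

8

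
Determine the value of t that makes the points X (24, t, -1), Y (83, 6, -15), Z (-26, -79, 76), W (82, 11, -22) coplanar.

Coplanarity ⇔ det[XY; XZ; XW] = 0.
Expanding, this is linear in t: (854)t + (11956) = 0.
So t = -14.

-14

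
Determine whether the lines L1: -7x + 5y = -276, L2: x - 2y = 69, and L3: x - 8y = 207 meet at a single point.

Yes

Intersecting L1 and L2: solving the 2×2 system gives (x, y) = (23, -23).
Substitute into L3: (1)(23) + (-8)(-23) = 207.
This equals 207, so (23, -23) lies on all three lines and they are concurrent.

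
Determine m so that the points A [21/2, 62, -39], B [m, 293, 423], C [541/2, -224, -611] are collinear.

-399/2

Direction AC = (260, -286, -572). From the y-coordinate of B, the parameter along the line is τ = (293 − 62)/(-286) = -21/26.
Then m = 21/2 + (-21/26)·(260) = -399/2.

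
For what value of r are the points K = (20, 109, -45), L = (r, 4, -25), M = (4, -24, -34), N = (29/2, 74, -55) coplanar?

Coplanarity ⇔ det[KL; KM; KN] = 0.
Expanding, this is linear in r: (1715)r + (-29155/2) = 0.
So r = 17/2.

17/2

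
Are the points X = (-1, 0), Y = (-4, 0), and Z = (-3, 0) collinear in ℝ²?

XY = (-3, 0), XZ = (-2, 0).
det[XY; XZ] = (-3)(0) − (0)(-2) = 0.
The determinant is zero, so the points are collinear.

Yes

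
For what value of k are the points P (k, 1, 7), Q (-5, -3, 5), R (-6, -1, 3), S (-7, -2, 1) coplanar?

-4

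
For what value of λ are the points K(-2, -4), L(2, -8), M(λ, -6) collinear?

0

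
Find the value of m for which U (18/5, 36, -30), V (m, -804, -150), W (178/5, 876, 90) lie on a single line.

-142/5

Collinearity requires UV × UW = 0; each component is linear in m.
The y-component gives (-120)m + (-3408) = 0, so m = -142/5.
The remaining components then also vanish.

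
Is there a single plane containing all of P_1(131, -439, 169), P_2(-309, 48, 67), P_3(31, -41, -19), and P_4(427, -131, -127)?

Yes

The four points are coplanar iff the 3×3 determinant with rows P_1P_2, P_1P_3, P_1P_4 is zero.
Rows: (-440, 487, -102), (-100, 398, -188), (296, 308, -296).
Expanding along the first row: (-440)(-59904) − (487)(85248) + (-102)(-148608) = 0.
Zero determinant ⇒ coplanar.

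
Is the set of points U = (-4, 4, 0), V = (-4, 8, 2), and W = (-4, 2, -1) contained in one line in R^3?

Yes

UV = (0, 4, 2), UW = (0, -2, -1).
Each component of UW is -1/2 times the corresponding component of UV, so UW = -1/2·UV and the points are collinear.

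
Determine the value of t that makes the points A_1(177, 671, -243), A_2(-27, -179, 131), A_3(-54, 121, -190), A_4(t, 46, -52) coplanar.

-17

Normal to plane A_1A_2A_3: n = (160650, -75582, -84150); plane equation n·P = -1832022.
Requiring n·A_4 = -1832022: (160650)t + (899028) = -1832022.
So t = -17.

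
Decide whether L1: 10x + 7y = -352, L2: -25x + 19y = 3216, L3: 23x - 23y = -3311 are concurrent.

No

Intersecting L1 and L2: solving the 2×2 system gives (x, y) = (-80, 64).
Substitute into L3: (23)(-80) + (-23)(64) = -3312.
But L3 requires -3311 ≠ -3312, so the three lines have no common point.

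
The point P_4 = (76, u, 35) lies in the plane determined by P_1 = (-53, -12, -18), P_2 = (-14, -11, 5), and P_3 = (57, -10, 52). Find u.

A normal to the plane is n = P_1P_2 × P_1P_3 = (24, -200, -32).
P_4 lies in the plane iff n · P_1P_4 = 0.
This gives (-200)u + (-1000) = 0, so u = -5.

-5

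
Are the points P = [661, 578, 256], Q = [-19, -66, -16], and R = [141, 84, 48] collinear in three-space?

PQ = (-680, -644, -272), PR = (-520, -494, -208).
PQ × PR = (-416, 0, 1040).
The cross product is nonzero, so the points do not lie on one line.

No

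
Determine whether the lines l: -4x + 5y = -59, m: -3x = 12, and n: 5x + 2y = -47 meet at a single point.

No

The three lines meet at one point iff the augmented coefficient matrix [aᵢ bᵢ cᵢ] has rank < 3, i.e. its determinant vanishes.
Here the determinant is 45.
Nonzero, so no common point exists.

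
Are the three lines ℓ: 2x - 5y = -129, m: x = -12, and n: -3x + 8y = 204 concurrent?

Intersecting ℓ and m: solving the 2×2 system gives (x, y) = (-12, 21).
Substitute into n: (-3)(-12) + (8)(21) = 204.
This equals 204, so (-12, 21) lies on all three lines and they are concurrent.

Yes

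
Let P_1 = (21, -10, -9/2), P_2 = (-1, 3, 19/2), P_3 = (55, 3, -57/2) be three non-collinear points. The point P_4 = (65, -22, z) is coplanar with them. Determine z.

-67/2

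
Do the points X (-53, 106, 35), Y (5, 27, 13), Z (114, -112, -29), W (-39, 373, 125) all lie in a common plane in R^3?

No

A normal to the plane through X, Y, Z is n = XY × XZ = (260, 38, 549).
The plane has equation n·P = 9463. For W: n·W = 72659.
72659 ≠ 9463, so W is off the plane.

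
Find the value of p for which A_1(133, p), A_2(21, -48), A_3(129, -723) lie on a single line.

Collinearity: (A_1 − A_2) must be parallel to (A_3 − A_2) = (108, -675).
Cross-multiplying the components: (p − (-48))·(108) = (112)·(-675).
Solving gives p = -748.

-748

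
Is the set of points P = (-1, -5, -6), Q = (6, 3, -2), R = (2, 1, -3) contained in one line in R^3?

No

PQ = (7, 8, 4), PR = (3, 6, 3).
Comparing components 3 and 1: (4)(3) − (7)(3) = -9 ≠ 0, so PQ and PR are not parallel and the points are not collinear.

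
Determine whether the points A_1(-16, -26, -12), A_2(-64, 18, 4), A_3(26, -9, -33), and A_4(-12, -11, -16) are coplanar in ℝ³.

No

The four points are coplanar iff the 3×3 determinant with rows A_1A_2, A_1A_3, A_1A_4 is zero.
Rows: (-48, 44, 16), (42, 17, -21), (4, 15, -4).
Expanding along the first row: (-48)(247) − (44)(-84) + (16)(562) = 832.
Nonzero ⇒ not coplanar.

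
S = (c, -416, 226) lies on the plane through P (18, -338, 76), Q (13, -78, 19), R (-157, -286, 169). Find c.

-202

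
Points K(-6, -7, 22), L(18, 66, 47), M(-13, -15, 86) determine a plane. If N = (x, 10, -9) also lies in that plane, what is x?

2

The plane through K, L, M has equation 4872x − 1711y + 319z = -10237.
Substituting N: (4872)x + (-19981) = -10237, so x = 2.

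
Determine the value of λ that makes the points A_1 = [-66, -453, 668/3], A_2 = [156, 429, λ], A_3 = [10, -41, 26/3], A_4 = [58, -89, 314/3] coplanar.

Coplanarity ⇔ det[A_1A_2; A_1A_3; A_1A_4] = 0.
Expanding, this is linear in λ: (-23424)λ + (-3779072) = 0.
So λ = -484/3.

-484/3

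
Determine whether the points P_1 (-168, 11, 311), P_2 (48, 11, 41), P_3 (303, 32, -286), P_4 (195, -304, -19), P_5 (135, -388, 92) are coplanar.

No

The plane through P_1, P_2, P_3 has normal n = P_1P_2 × P_1P_3 = (5670, 1782, 4536) and equation n·P = 477738.
Checking the remaining points: n·P_4 = 477738, n·P_5 = 491346.
Since n·P_5 = 491346 ≠ 477738, P_5 is off the plane and the points are not all coplanar.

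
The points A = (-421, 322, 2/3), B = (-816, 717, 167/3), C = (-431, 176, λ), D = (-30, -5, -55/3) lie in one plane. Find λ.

-253/3

The points are coplanar iff AB · (AC × AD) = 0.
Expanding, this is linear in λ: (25280)λ + (6395840/3) = 0.
So λ = -253/3.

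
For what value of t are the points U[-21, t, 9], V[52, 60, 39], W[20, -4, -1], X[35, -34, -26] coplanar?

The points are coplanar iff UV · (UW × UX) = 0.
Expanding, this is linear in t: (1400)t + (2800) = 0.
So t = -2.

-2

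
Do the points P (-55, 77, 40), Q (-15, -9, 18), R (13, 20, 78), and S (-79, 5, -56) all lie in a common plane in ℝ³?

No

The four points are coplanar iff the 3×3 determinant with rows PQ, PR, PS is zero.
Rows: (40, -86, -22), (68, -57, 38), (-24, -72, -96).
Expanding along the first row: (40)(8208) − (-86)(-5616) + (-22)(-6264) = -16848.
Nonzero ⇒ not coplanar.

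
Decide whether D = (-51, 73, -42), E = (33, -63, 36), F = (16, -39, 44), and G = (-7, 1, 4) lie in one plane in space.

Yes

With D as base: DE = (84, -136, 78), DF = (67, -112, 86), DG = (44, -72, 46).
DF × DG = (1040, 702, 104).
DE · (DF × DG) = 0.
The scalar triple product vanishes, so the four points are coplanar.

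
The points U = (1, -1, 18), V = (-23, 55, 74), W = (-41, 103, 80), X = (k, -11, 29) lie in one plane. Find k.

4

Normal to plane UVW: n = (-2352, -864, -144); plane equation n·P = -4080.
Requiring n·X = -4080: (-2352)k + (5328) = -4080.
So k = 4.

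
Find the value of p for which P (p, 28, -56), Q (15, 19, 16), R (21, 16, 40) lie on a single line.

Direction QR = (6, -3, 24). From the y-coordinate of P, the parameter along the line is τ = (28 − 19)/(-3) = -3.
Then p = 15 + (-3)·(6) = -3.

-3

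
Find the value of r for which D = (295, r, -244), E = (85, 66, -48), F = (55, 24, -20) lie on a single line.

360

Direction EF = (-30, -42, 28). From the x-coordinate of D, the parameter along the line is τ = (295 − 85)/(-30) = -7.
Then r = 66 + (-7)·(-42) = 360.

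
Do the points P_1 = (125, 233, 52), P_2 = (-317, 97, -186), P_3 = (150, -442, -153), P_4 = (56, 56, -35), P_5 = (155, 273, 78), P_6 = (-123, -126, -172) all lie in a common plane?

Yes

The plane through P_1, P_2, P_3 has normal n = P_1P_2 × P_1P_3 = (-132770, -96560, 301750) and equation n·P = -23403730.
Checking the remaining points: n·P_4 = -23403730, n·P_5 = -23403730, n·P_6 = -23403730.
All equal -23403730, so all 6 points lie in one plane.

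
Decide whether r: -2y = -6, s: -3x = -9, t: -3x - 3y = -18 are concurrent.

Lines aᵢx + bᵢy = cᵢ with pairwise distinct directions are concurrent exactly when det[aᵢ bᵢ cᵢ] = 0.
Here the determinant is 0.
It vanishes, so the lines are concurrent at (3, 3).

Yes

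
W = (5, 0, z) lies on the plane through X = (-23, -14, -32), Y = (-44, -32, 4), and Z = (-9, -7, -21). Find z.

-10

Coplanarity requires XY · (XZ × XW) = 0.
XY = (-21, -18, 36), XZ = (14, 7, 11); the triple product is linear in z with coefficient 105 and constant term 1050.
Setting it to zero: z = -10.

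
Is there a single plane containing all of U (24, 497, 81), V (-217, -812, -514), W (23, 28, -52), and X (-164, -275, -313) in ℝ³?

A normal to the plane through U, V, W is n = UV × UW = (-104958, -31458, 111720).
The plane has equation n·P = -9104298. For X: n·X = -9104298.
Equal, so X lies in the plane and all four are coplanar.

Yes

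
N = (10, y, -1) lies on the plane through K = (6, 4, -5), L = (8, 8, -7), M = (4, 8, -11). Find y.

4

The plane through K, L, M has equation −16x + 16y + 16z = -112.
Substituting N: (16)y + (-176) = -112, so y = 4.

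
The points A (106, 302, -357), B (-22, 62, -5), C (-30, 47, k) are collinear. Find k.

17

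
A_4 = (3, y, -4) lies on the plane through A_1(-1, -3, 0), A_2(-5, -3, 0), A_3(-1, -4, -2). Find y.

Coplanarity requires A_1A_2 · (A_1A_3 × A_1A_4) = 0.
A_1A_2 = (-4, 0, 0), A_1A_3 = (0, -1, -2); the triple product is linear in y with coefficient -8 and constant term -40.
Setting it to zero: y = -5.

-5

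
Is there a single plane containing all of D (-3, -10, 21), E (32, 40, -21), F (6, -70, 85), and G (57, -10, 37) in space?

The four points are coplanar iff the 3×3 determinant with rows DE, DF, DG is zero.
Rows: (35, 50, -42), (9, -60, 64), (60, 0, 16).
Expanding along the first row: (35)(-960) − (50)(-3696) + (-42)(3600) = 0.
Zero determinant ⇒ coplanar.

Yes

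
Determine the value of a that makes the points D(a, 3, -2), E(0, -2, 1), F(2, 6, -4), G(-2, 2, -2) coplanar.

2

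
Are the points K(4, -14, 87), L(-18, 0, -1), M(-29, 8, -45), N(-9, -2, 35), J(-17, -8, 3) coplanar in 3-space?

Yes

The plane through K, L, M has normal n = KL × KM = (88, 0, -22) and equation n·P = -1562.
Checking the remaining points: n·N = -1562, n·J = -1562.
All equal -1562, so all 5 points lie in one plane.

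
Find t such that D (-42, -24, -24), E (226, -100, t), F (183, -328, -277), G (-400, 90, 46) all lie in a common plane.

-68

Normal to plane DFG: n = (7562, 74824, -83182); plane equation n·P = -117012.
Requiring n·E = -117012: (-83182)t + (-5773388) = -117012.
So t = -68.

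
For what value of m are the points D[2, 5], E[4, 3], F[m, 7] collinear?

Collinearity: (F − D) must be parallel to (E − D) = (2, -2).
Cross-multiplying the components: (m − 2)·(-2) = (2)·(2).
Solving gives m = 0.

0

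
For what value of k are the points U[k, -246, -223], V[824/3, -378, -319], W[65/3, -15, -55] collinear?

Direction VW = (-253, 363, 264). From the y-coordinate of U, the parameter along the line is τ = (-246 − (-378))/363 = 4/11.
Then k = 824/3 + 4/11·(-253) = 548/3.

548/3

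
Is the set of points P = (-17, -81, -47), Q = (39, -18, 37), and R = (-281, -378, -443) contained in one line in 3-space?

PQ = (56, 63, 84), PR = (-264, -297, -396).
Each component of PR is -33/7 times the corresponding component of PQ, so PR = -33/7·PQ and the points are collinear.

Yes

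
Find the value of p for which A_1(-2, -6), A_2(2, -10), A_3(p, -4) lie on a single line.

-4

Collinearity: (A_3 − A_1) must be parallel to (A_2 − A_1) = (4, -4).
Cross-multiplying the components: (p − (-2))·(-4) = (2)·(4).
Solving gives p = -4.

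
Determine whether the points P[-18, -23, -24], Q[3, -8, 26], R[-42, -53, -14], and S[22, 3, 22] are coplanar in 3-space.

No

The four points are coplanar iff the 3×3 determinant with rows PQ, PR, PS is zero.
Rows: (21, 15, 50), (-24, -30, 10), (40, 26, 46).
Expanding along the first row: (21)(-1640) − (15)(-1504) + (50)(576) = 16920.
Nonzero ⇒ not coplanar.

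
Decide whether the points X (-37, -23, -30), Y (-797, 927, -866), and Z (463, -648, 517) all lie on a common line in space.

No

XY = (-760, 950, -836), XZ = (500, -625, 547).
Comparing components 2 and 3: (950)(547) − (-836)(-625) = -2850 ≠ 0, so XY and XZ are not parallel and the points are not collinear.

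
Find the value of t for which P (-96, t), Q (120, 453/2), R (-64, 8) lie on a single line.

The three points are collinear iff det[PQ; PR] = 0.
This determinant is linear in t: (-184)t + (-5520) = 0, so t = -30.

-30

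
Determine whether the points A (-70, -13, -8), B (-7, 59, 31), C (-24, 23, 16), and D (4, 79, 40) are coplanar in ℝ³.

No

The four points are coplanar iff the 3×3 determinant with rows AB, AC, AD is zero.
Rows: (63, 72, 39), (46, 36, 24), (74, 92, 48).
Expanding along the first row: (63)(-480) − (72)(432) + (39)(1568) = -192.
Nonzero ⇒ not coplanar.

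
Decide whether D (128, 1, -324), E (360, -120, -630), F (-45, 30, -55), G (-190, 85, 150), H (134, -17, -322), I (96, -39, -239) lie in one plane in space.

No

The plane through D, E, F has normal n = DE × DF = (-23675, -9470, -14205) and equation n·P = 1562550.
Checking the remaining points: n·G = 1562550, n·H = 1562550, n·I = 1491525.
Since n·I = 1491525 ≠ 1562550, I is off the plane and the points are not all coplanar.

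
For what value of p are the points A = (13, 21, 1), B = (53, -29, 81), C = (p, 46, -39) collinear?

-7

Collinearity requires AB × AC = 0; each component is linear in p.
The y-component gives (80)p + (560) = 0, so p = -7.
The remaining components then also vanish.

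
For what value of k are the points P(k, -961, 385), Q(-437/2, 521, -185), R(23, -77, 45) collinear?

Collinearity requires PQ × PR = 0; each component is linear in k.
The y-component gives (230)k + (-87400) = 0, so k = 380.
The remaining components then also vanish.

380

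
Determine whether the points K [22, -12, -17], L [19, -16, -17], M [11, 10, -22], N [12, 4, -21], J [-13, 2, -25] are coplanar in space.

The plane through K, L, M has normal n = KL × KM = (20, -15, -110) and equation n·P = 2490.
Checking the remaining points: n·N = 2490, n·J = 2460.
Since n·J = 2460 ≠ 2490, J is off the plane and the points are not all coplanar.

No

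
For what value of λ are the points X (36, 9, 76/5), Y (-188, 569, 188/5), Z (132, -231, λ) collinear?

28/5

Collinearity requires XY × XZ = 0; each component is linear in λ.
The x-component gives (560)λ + (-3136) = 0, so λ = 28/5.
The remaining components then also vanish.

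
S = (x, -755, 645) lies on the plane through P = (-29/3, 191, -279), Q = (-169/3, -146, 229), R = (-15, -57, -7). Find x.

7/3

A normal to the plane is n = PQ × PR = (34320, 9984, 9776).
S lies in the plane iff n · PS = 0.
This gives (34320)x + (-80080) = 0, so x = 7/3.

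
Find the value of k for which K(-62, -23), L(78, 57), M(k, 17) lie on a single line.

Collinearity: (M − K) must be parallel to (L − K) = (140, 80).
Cross-multiplying the components: (k − (-62))·(80) = (40)·(140).
Solving gives k = 8.

8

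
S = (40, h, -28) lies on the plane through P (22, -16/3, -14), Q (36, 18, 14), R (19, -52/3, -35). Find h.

Coplanarity requires PQ · (PR × PS) = 0.
PQ = (14, 70/3, 28), PR = (-3, -12, -21); the triple product is linear in h with coefficient 210 and constant term -280.
Setting it to zero: h = 4/3.

4/3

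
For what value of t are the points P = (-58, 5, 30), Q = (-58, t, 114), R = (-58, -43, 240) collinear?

-71/5

Collinearity requires PQ × PR = 0; each component is linear in t.
The x-component gives (210)t + (2982) = 0, so t = -71/5.
The remaining components then also vanish.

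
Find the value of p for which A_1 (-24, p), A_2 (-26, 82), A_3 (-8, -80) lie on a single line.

Collinearity: (A_1 − A_2) must be parallel to (A_3 − A_2) = (18, -162).
Cross-multiplying the components: (p − 82)·(18) = (2)·(-162).
Solving gives p = 64.

64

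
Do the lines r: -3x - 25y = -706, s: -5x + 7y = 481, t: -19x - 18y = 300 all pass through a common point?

No

Intersecting r and s: solving the 2×2 system gives (x, y) = (-7083/146, 4973/146).
Substitute into t: (-19)(-7083/146) + (-18)(4973/146) = 45063/146.
But t requires 300 ≠ 45063/146, so the three lines have no common point.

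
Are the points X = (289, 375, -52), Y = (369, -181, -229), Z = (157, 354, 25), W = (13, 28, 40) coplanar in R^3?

A normal to the plane through X, Y, Z is n = XY × XZ = (-46529, 17204, -75072).
The plane has equation n·P = -3091637. For W: n·W = -3126045.
-3126045 ≠ -3091637, so W is off the plane.

No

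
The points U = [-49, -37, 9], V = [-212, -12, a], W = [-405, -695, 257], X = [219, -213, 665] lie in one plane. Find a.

-287

Coplanarity ⇔ det[UV; UW; UX] = 0.
Expanding, this is linear in a: (239000)a + (68593000) = 0.
So a = -287.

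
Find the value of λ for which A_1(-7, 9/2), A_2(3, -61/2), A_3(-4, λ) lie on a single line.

Collinearity: (A_3 − A_1) must be parallel to (A_2 − A_1) = (10, -35).
Cross-multiplying the components: (λ − 9/2)·(10) = (3)·(-35).
Solving gives λ = -6.

-6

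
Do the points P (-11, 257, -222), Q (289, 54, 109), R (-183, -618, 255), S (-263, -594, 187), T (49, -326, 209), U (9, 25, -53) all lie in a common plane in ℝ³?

The plane through P, Q, R has normal n = PQ × PR = (192794, -200032, -297416) and equation n·X = 12497394.
Checking the remaining points: n·S = 12497394, n·T = 12497394, n·U = 12497394.
All equal 12497394, so all 6 points lie in one plane.

Yes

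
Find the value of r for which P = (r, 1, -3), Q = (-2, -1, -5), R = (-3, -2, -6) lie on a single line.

0

Collinearity requires PQ × PR = 0; each component is linear in r.
The y-component gives (-1)r + (0) = 0, so r = 0.
The remaining components then also vanish.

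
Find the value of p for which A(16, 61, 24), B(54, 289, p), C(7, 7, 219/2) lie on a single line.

-337

Collinearity requires AB × AC = 0; each component is linear in p.
The x-component gives (54)p + (18198) = 0, so p = -337.
The remaining components then also vanish.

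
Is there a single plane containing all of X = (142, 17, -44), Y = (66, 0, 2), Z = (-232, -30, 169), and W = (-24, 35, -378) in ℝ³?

No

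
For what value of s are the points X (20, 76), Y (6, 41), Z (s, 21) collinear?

-2

The three points are collinear iff det[XY; XZ] = 0.
This determinant is linear in s: (35)s + (70) = 0, so s = -2.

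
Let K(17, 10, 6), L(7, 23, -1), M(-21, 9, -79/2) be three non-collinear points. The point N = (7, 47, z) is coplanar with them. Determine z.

8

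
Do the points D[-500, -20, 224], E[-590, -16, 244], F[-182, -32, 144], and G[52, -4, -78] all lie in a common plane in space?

With D as base: DE = (-90, 4, 20), DF = (318, -12, -80), DG = (552, 16, -302).
DF × DG = (4904, 51876, 11712).
DE · (DF × DG) = 384.
Since 384 ≠ 0, the four points are not coplanar.

No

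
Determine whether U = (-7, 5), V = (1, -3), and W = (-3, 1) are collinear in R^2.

Yes

UV = (8, -8), UW = (4, -4).
det[UV; UW] = (8)(-4) − (-8)(4) = 0.
The determinant is zero, so the points are collinear.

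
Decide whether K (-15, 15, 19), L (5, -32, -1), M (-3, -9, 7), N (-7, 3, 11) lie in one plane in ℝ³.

Yes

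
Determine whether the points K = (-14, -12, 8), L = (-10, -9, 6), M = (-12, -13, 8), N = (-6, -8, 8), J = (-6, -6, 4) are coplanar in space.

No

The plane through K, L, M has normal n = KL × KM = (-2, -4, -10) and equation n·P = -4.
Checking the remaining points: n·N = -36, n·J = -4.
Since n·N = -36 ≠ -4, N is off the plane and the points are not all coplanar.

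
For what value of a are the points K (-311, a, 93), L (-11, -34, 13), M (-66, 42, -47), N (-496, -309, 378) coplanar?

-50

The points are coplanar iff KL · (KM × KN) = 0.
Expanding, this is linear in a: (-49175)a + (-2458750) = 0.
So a = -50.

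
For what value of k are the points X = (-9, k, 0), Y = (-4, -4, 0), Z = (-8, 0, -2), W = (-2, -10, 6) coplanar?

-1

Coplanarity ⇔ det[XY; XZ; XW] = 0.
Expanding, this is linear in k: (-20)k + (-20) = 0.
So k = -1.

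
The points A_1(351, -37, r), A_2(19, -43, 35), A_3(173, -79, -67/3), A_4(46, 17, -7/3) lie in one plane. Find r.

Coplanarity ⇔ det[A_1A_2; A_1A_3; A_1A_4] = 0.
Expanding, this is linear in r: (-10212)r + (-1256076) = 0.
So r = -123.

-123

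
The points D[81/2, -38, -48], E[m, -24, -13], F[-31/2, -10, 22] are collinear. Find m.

25/2

Direction DF = (-56, 28, 70). From the y-coordinate of E, the parameter along the line is τ = (-24 − (-38))/28 = 1/2.
Then m = 81/2 + 1/2·(-56) = 25/2.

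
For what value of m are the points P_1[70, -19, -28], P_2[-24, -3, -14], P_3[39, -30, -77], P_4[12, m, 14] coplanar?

1

The points are coplanar iff P_1P_2 · (P_1P_3 × P_1P_4) = 0.
Expanding, this is linear in m: (-5040)m + (5040) = 0.
So m = 1.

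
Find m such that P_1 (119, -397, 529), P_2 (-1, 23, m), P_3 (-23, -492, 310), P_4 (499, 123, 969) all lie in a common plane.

Normal to plane P_1P_3P_4: n = (72080, -20740, -37740); plane equation n·P = -3153160.
Requiring n·P_2 = -3153160: (-37740)m + (-549100) = -3153160.
So m = 69.

69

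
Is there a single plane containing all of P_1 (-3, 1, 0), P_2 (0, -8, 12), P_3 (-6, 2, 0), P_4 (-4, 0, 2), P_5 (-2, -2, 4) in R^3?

The plane through P_1, P_2, P_3 has normal n = P_1P_2 × P_1P_3 = (-12, -36, -24) and equation n·P = 0.
Checking the remaining points: n·P_4 = 0, n·P_5 = 0.
All equal 0, so all 5 points lie in one plane.

Yes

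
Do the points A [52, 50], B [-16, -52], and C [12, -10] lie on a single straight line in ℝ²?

AB = (-68, -102), AC = (-40, -60).
det[AB; AC] = (-68)(-60) − (-102)(-40) = 0.
The determinant is zero, so the points are collinear.

Yes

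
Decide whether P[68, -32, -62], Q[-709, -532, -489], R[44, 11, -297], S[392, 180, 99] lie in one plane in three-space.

The four points are coplanar iff the 3×3 determinant with rows PQ, PR, PS is zero.
Rows: (-777, -500, -427), (-24, 43, -235), (324, 212, 161).
Expanding along the first row: (-777)(56743) − (-500)(72276) + (-427)(-19020) = 170229.
Nonzero ⇒ not coplanar.

No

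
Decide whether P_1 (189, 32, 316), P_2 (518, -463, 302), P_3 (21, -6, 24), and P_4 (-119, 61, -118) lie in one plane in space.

No

With P_1 as base: P_1P_2 = (329, -495, -14), P_1P_3 = (-168, -38, -292), P_1P_4 = (-308, 29, -434).
P_1P_3 × P_1P_4 = (24960, 17024, -16576).
P_1P_2 · (P_1P_3 × P_1P_4) = 17024.
Since 17024 ≠ 0, the four points are not coplanar.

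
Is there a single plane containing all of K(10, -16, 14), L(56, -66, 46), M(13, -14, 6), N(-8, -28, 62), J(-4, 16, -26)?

No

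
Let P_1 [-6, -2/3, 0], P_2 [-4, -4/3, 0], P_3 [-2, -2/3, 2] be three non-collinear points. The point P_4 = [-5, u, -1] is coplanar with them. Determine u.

The plane through P_1, P_2, P_3 has equation −(4/3)x − 4y + (8/3)z = 32/3.
Substituting P_4: (-4)u + (4) = 32/3, so u = -5/3.

-5/3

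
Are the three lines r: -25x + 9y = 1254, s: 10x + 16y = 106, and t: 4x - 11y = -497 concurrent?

Lines aᵢx + bᵢy = cᵢ with pairwise distinct directions are concurrent exactly when det[aᵢ bᵢ cᵢ] = 0.
Here the determinant is 0.
It vanishes, so the lines are concurrent at (-39, 31).

Yes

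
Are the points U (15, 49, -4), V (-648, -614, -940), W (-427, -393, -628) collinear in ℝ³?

UV = (-663, -663, -936), UW = (-442, -442, -624).
UV × UW = (0, 0, 0).
The cross product vanishes, so the three points are collinear.

Yes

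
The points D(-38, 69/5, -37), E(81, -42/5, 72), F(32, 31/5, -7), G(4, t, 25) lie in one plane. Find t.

Coplanarity ⇔ det[DE; DF; DG] = 0.
Expanding, this is linear in t: (4060)t + (-8932) = 0.
So t = 11/5.

11/5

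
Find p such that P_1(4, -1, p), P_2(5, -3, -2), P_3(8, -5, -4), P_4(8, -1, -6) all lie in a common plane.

The points are coplanar iff P_1P_2 · (P_1P_3 × P_1P_4) = 0.
Expanding, this is linear in p: (-12)p + (-24) = 0.
So p = -2.

-2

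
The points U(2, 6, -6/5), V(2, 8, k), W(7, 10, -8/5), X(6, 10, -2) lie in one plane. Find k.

Normal to plane UWX: n = (-8/5, 12/5, 4); plane equation n·P = 32/5.
Requiring n·V = 32/5: (4)k + (16) = 32/5.
So k = -12/5.

-12/5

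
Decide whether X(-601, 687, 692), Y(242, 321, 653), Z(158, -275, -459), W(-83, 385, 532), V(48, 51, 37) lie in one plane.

Yes

The plane through X, Y, Z has normal n = XY × XZ = (383748, 940692, -533172) and equation n·P = 46667832.
Checking the remaining points: n·W = 46667832, n·V = 46667832.
All equal 46667832, so all 5 points lie in one plane.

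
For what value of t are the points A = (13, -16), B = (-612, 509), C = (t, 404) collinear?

The three points are collinear iff det[AB; AC] = 0.
This determinant is linear in t: (-525)t + (-255675) = 0, so t = -487.

-487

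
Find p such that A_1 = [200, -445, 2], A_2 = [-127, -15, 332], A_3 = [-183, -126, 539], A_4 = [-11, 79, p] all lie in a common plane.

14

Coplanarity ⇔ det[A_1A_2; A_1A_3; A_1A_4] = 0.
Expanding, this is linear in p: (60377)p + (-845278) = 0.
So p = 14.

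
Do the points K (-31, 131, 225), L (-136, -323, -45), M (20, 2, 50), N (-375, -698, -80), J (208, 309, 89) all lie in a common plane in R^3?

No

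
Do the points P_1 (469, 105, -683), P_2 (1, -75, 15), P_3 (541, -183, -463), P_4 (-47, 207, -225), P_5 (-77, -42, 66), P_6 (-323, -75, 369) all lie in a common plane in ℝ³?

The plane through P_1, P_2, P_3 has normal n = P_1P_2 × P_1P_3 = (161424, 153216, 147744) and equation n·P = -9113616.
Checking the remaining points: n·P_4 = -9113616, n·P_5 = -9113616, n·P_6 = -9113616.
All equal -9113616, so all 6 points lie in one plane.

Yes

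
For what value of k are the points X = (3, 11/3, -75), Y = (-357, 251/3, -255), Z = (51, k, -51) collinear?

-7

Direction XY = (-360, 80, -180). From the x-coordinate of Z, the parameter along the line is τ = (51 − 3)/(-360) = -2/15.
Then k = 11/3 + (-2/15)·(80) = -7.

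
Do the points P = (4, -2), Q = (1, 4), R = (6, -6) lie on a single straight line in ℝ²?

PQ = (-3, 6), PR = (2, -4).
det[PQ; PR] = (-3)(-4) − (6)(2) = 0.
The determinant is zero, so the points are collinear.

Yes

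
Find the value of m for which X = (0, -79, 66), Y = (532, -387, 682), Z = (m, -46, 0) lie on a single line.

Direction XY = (532, -308, 616). From the y-coordinate of Z, the parameter along the line is τ = (-46 − (-79))/(-308) = -3/28.
Then m = 0 + (-3/28)·(532) = -57.

-57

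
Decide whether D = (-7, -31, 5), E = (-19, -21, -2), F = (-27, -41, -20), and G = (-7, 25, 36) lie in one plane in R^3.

No

A normal to the plane through D, E, F is n = DE × DF = (-320, -160, 320).
The plane has equation n·P = 8800. For G: n·G = 9760.
9760 ≠ 8800, so G is off the plane.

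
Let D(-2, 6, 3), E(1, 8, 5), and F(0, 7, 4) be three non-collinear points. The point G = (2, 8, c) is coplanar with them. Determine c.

Coplanarity requires DE · (DF × DG) = 0.
DE = (3, 2, 2), DF = (2, 1, 1); the triple product is linear in c with coefficient -1 and constant term 5.
Setting it to zero: c = 5.

5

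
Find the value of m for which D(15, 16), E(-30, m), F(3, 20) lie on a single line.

31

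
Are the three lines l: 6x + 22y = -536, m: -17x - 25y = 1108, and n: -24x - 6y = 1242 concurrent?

Yes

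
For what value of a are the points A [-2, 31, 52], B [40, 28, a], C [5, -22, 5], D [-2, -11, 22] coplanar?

-5

Coplanarity ⇔ det[AB; AC; AD] = 0.
Expanding, this is linear in a: (-294)a + (-1470) = 0.
So a = -5.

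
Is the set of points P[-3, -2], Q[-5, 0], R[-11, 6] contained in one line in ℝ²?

PQ = (-2, 2), PR = (-8, 8).
Checking proportionality: PR = 4·PQ, so the vectors are parallel and the points are collinear.

Yes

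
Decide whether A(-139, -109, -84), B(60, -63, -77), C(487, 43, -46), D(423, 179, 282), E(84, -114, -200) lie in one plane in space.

The plane through A, B, C has normal n = AB × AC = (684, -3180, 1452) and equation n·P = 129576.
Checking the remaining points: n·D = 129576, n·E = 129576.
All equal 129576, so all 5 points lie in one plane.

Yes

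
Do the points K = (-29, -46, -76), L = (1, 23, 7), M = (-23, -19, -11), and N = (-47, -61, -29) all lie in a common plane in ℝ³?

The four points are coplanar iff the 3×3 determinant with rows KL, KM, KN is zero.
Rows: (30, 69, 83), (6, 27, 65), (-18, -15, 47).
Expanding along the first row: (30)(2244) − (69)(1452) + (83)(396) = 0.
Zero determinant ⇒ coplanar.

Yes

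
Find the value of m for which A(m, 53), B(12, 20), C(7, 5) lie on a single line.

The three points are collinear iff det[AB; AC] = 0.
This determinant is linear in m: (15)m + (-345) = 0, so m = 23.

23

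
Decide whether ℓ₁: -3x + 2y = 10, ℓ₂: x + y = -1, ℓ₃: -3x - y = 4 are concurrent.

Lines aᵢx + bᵢy = cᵢ with pairwise distinct directions are concurrent exactly when det[aᵢ bᵢ cᵢ] = 0.
Here the determinant is 9.
Nonzero, so no common point exists.

No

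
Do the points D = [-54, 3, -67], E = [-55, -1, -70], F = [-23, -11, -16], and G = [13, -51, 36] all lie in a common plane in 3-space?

Yes

With D as base: DE = (-1, -4, -3), DF = (31, -14, 51), DG = (67, -54, 103).
DF × DG = (1312, 224, -736).
DE · (DF × DG) = 0.
The scalar triple product vanishes, so the four points are coplanar.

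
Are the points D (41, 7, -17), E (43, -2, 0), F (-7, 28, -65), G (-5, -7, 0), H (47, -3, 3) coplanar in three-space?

No

The plane through D, E, F has normal n = DE × DF = (75, -720, -390) and equation n·P = 4665.
Checking the remaining points: n·G = 4665, n·H = 4515.
Since n·H = 4515 ≠ 4665, H is off the plane and the points are not all coplanar.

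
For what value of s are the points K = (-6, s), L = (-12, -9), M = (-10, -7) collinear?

-3

The three points are collinear iff det[KL; KM] = 0.
This determinant is linear in s: (2)s + (6) = 0, so s = -3.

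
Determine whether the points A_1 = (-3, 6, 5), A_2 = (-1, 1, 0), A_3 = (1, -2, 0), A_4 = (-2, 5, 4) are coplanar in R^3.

No

A normal to the plane through A_1, A_2, A_3 is n = A_1A_2 × A_1A_3 = (-15, -10, 4).
The plane has equation n·P = 5. For A_4: n·A_4 = -4.
-4 ≠ 5, so A_4 is off the plane.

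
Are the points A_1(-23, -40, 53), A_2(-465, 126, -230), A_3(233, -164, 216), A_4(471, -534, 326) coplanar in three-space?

No

With A_1 as base: A_1A_2 = (-442, 166, -283), A_1A_3 = (256, -124, 163), A_1A_4 = (494, -494, 273).
A_1A_3 × A_1A_4 = (46670, 10634, -65208).
A_1A_2 · (A_1A_3 × A_1A_4) = -409032.
Since -409032 ≠ 0, the four points are not coplanar.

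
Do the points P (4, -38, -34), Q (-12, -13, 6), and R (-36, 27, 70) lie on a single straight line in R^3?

PQ = (-16, 25, 40), PR = (-40, 65, 104).
PQ × PR = (0, 64, -40).
The cross product is nonzero, so the points do not lie on one line.

No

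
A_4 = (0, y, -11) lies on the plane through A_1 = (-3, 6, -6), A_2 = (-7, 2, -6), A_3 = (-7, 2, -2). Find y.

The plane through A_1, A_2, A_3 has equation −16x + 16y = 144.
Substituting A_4: (16)y + (0) = 144, so y = 9.

9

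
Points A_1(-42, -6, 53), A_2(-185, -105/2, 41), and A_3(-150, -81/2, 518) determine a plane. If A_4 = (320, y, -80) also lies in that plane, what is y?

223/2

Coplanarity requires A_1A_2 · (A_1A_3 × A_1A_4) = 0.
A_1A_2 = (-143, -93/2, -12), A_1A_3 = (-108, -69/2, 465); the triple product is linear in y with coefficient 67791 and constant term -15117393/2.
Setting it to zero: y = 223/2.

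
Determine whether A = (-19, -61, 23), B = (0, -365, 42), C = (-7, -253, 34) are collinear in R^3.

No

AB = (19, -304, 19), AC = (12, -192, 11).
AB × AC = (304, 19, 0).
The cross product is nonzero, so the points do not lie on one line.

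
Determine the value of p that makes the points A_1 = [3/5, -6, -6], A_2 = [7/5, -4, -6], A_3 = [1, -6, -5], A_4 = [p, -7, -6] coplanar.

Coplanarity ⇔ det[A_1A_2; A_1A_3; A_1A_4] = 0.
Expanding, this is linear in p: (2)p + (-2/5) = 0.
So p = 1/5.

1/5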